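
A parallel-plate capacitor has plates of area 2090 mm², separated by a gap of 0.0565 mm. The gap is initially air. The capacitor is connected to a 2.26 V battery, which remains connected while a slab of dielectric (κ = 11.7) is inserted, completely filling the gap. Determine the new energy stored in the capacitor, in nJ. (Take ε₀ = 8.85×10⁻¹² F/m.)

A = 2090 mm² = 2.09×10⁻³ m².
Initially C₁ = ε₀A/d = 8.85×10⁻¹² × 2.09×10⁻³ / 5.65×10⁻⁵ = 3.27×10⁻¹⁰ F.
U₁ = 8.36×10⁻¹⁰ J.
Battery connected ⇒ V is held fixed. C₂ = 11.7 C₁ and U = ½CV², so U₂/U₁ = C₂/C₁ = 11.7.
U₂ = 11.7 × 8.36×10⁻¹⁰ = 9.78×10⁻⁹ J.

U ≈ 9.78 nJ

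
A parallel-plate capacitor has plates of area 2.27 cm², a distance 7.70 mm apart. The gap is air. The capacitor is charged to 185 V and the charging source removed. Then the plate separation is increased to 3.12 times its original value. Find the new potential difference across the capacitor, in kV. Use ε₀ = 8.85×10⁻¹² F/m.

V ≈ 0.577 kV

A = 2.27 cm² = 2.27×10⁻⁴ m².
Initially C₁ = ε₀A/d = 8.85×10⁻¹² × 2.27×10⁻⁴ / 7.70×10⁻³ = 2.61×10⁻¹³ F.
V₁ = 1.85×10² V.
Isolated ⇒ Q is held fixed. C₂ = 0.321 C₁ and V = Q/C, so V₂/V₁ = C₁/C₂ = 3.12.
V₂ = 3.12 × 1.85×10² = 5.77×10² V.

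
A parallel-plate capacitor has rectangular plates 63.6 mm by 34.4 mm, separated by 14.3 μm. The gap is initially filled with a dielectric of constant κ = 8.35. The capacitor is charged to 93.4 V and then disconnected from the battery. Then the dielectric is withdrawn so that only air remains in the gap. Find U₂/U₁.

Isolated ⇒ Q is held fixed.
C₂ = 0.120 C₁ and U = Q²/(2C), so U₂/U₁ = C₁/C₂ = 8.35.

8.35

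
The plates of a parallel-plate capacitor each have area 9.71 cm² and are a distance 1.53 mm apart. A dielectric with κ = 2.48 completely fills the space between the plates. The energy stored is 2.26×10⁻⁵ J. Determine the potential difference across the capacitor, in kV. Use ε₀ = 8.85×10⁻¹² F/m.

1.80 kV

A = 9.71 cm² = 9.71×10⁻⁴ m².
C = κε₀A/d = 2.48 × 8.85×10⁻¹² × 9.71×10⁻⁴ / 1.53×10⁻³ = 1.39×10⁻¹¹ F.
V = √(2U/C) = √(2 × 2.26×10⁻⁵ / 1.39×10⁻¹¹) = 1.80×10³ V.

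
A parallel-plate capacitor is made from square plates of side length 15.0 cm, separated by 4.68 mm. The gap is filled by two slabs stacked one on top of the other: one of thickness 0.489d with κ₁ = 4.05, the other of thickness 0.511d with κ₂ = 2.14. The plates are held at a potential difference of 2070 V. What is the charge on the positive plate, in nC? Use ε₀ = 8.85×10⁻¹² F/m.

A = (15.0 cm)² = 2.25×10⁻² m².
Stacked slabs ⇒ two capacitors in series, each with the full plate area.
C₁ = κ₁ε₀A/d₁ = 4.05 × 8.85×10⁻¹² × 2.25×10⁻² / 2.29×10⁻³ = 3.52×10⁻¹⁰ F.
C₂ = κ₂ε₀A/d₂ = 2.14 × 8.85×10⁻¹² × 2.25×10⁻² / 2.39×10⁻³ = 1.78×10⁻¹⁰ F.
C = (1/C₁ + 1/C₂)⁻¹ = 1.18×10⁻¹⁰ F.
Q = CV = 1.18×10⁻¹⁰ × 2070 = 2.45×10⁻⁷ C.

Q ≈ 245 nC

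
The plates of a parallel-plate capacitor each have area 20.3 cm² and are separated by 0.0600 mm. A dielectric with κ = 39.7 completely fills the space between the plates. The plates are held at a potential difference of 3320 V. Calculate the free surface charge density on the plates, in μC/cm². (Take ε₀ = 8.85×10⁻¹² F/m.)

1.94 μC/cm²

A = 20.3 cm² = 2.03×10⁻³ m².
C = κε₀A/d = 39.7 × 8.85×10⁻¹² × 2.03×10⁻³ / 6.00×10⁻⁵ = 1.19×10⁻⁸ F.
σ = Q/A = CV/A = 1.19×10⁻⁸ × 3320 / 2.03×10⁻³ = 1.94×10⁻² C/m².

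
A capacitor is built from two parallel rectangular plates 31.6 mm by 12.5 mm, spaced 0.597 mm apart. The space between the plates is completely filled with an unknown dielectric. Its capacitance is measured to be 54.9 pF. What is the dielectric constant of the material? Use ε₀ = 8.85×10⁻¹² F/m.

9.38

A = 31.6 × 12.5 mm² = 3.95×10⁻⁴ m².
κ = Cd/(ε₀A) = 5.49×10⁻¹¹ × 5.97×10⁻⁴ / (8.85×10⁻¹² × 3.95×10⁻⁴) = 9.38.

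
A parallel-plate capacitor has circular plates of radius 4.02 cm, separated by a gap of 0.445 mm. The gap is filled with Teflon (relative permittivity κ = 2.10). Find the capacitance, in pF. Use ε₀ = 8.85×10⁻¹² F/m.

212 pF

A = π(4.02 cm)² = 5.08×10⁻³ m².
C = κε₀A/d = 2.10 × 8.85×10⁻¹² × 5.08×10⁻³ / 4.45×10⁻⁴ = 2.12×10⁻¹⁰ F.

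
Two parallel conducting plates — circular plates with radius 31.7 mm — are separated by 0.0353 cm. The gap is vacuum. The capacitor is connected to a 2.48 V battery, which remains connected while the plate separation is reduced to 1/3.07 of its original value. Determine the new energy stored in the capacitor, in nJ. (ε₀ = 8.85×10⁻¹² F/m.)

A = π(31.7 mm)² = 3.16×10⁻³ m².
Initially C₁ = ε₀A/d = 8.85×10⁻¹² × 3.16×10⁻³ / 3.53×10⁻⁴ = 7.91×10⁻¹¹ F.
U₁ = 2.43×10⁻¹⁰ J.
Battery connected ⇒ V is held fixed. C₂ = 3.07 C₁ and U = ½CV², so U₂/U₁ = C₂/C₁ = 3.07.
U₂ = 3.07 × 2.43×10⁻¹⁰ = 7.47×10⁻¹⁰ J.

U ≈ 0.747 nJ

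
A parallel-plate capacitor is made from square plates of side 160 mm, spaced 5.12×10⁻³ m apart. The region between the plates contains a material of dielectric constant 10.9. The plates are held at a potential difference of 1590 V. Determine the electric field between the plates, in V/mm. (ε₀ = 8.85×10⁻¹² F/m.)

E ≈ 311 V/mm

E = V/d = 1590 / 5.12×10⁻³ = 3.11×10⁵ V/m.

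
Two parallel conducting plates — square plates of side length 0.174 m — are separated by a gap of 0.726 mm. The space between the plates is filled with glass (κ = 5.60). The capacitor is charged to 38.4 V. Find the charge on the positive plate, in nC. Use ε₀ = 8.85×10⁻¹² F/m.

79.4 nC

A = (0.174 m)² = 3.03×10⁻² m².
C = κε₀A/d = 5.60 × 8.85×10⁻¹² × 3.03×10⁻² / 7.26×10⁻⁴ = 2.07×10⁻⁹ F.
Q = CV = 2.07×10⁻⁹ × 38.4 = 7.94×10⁻⁸ C.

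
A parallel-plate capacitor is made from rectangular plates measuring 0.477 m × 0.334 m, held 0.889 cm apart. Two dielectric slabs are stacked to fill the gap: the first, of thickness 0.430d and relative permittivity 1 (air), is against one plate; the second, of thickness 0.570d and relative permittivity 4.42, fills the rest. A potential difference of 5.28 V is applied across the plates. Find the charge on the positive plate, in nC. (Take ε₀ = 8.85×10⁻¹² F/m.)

1.50 nC

A = 0.477 × 0.334 m² = 0.159 m².
Stacked slabs ⇒ two capacitors in series, each with the full plate area.
C₁ = κ₁ε₀A/d₁ = 1.00 × 8.85×10⁻¹² × 0.159 / 3.82×10⁻³ = 3.69×10⁻¹⁰ F.
C₂ = κ₂ε₀A/d₂ = 4.42 × 8.85×10⁻¹² × 0.159 / 5.07×10⁻³ = 1.23×10⁻⁹ F.
C = (1/C₁ + 1/C₂)⁻¹ = 2.84×10⁻¹⁰ F.
Q = CV = 2.84×10⁻¹⁰ × 5.28 = 1.50×10⁻⁹ C.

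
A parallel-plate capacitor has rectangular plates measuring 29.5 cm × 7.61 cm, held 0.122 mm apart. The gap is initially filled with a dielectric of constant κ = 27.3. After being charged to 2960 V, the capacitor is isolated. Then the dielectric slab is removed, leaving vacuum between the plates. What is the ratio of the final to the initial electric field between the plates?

E₂/E₁ ≈ 27.3

Isolated ⇒ Q is held fixed.
V₂ = Q/C₂ = V₁/0.0366; E = V/d, so E₂/E₁ = (V₂/V₁)(d₁/d₂) = 27.3.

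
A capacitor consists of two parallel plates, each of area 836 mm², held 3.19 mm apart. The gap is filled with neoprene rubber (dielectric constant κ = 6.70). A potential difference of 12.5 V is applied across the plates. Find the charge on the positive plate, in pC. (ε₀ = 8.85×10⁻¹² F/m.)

A = 836 mm² = 8.36×10⁻⁴ m².
C = κε₀A/d = 6.70 × 8.85×10⁻¹² × 8.36×10⁻⁴ / 3.19×10⁻³ = 1.55×10⁻¹¹ F.
Q = CV = 1.55×10⁻¹¹ × 12.5 = 1.94×10⁻¹⁰ C.

194 pC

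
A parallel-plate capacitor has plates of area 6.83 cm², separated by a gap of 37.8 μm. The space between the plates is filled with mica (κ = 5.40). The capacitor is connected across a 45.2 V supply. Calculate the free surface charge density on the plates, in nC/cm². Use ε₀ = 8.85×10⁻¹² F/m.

A = 6.83 cm² = 6.83×10⁻⁴ m².
C = κε₀A/d = 5.40 × 8.85×10⁻¹² × 6.83×10⁻⁴ / 3.78×10⁻⁵ = 8.64×10⁻¹⁰ F.
σ = Q/A = CV/A = 8.64×10⁻¹⁰ × 45.2 / 6.83×10⁻⁴ = 5.71×10⁻⁵ C/m².

5.71 nC/cm²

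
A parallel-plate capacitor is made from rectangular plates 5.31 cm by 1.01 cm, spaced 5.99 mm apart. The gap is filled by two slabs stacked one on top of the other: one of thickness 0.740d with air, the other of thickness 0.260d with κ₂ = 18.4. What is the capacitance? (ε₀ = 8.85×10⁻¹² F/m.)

A = 5.31 × 1.01 cm² = 5.36×10⁻⁴ m².
Stacked slabs ⇒ two capacitors in series, each with the full plate area.
C₁ = κ₁ε₀A/d₁ = 1.00 × 8.85×10⁻¹² × 5.36×10⁻⁴ / 4.43×10⁻³ = 1.07×10⁻¹² F.
C₂ = κ₂ε₀A/d₂ = 18.4 × 8.85×10⁻¹² × 5.36×10⁻⁴ / 1.56×10⁻³ = 5.61×10⁻¹¹ F.
C = (1/C₁ + 1/C₂)⁻¹ = 1.05×10⁻¹² F.

1.05 pF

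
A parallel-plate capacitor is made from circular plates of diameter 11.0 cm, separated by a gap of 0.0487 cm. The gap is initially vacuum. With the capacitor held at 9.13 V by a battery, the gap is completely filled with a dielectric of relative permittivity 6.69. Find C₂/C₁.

C₂/C₁ ≈ 6.69

C = κε₀A/d scales with κ, so C₂/C₁ = κ = 6.69.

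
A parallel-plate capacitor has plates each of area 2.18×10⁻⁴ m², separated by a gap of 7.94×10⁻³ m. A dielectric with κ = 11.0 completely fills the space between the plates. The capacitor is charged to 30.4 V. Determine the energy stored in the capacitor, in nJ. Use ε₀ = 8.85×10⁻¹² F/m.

C = κε₀A/d = 11.0 × 8.85×10⁻¹² × 2.18×10⁻⁴ / 7.94×10⁻³ = 2.67×10⁻¹² F.
U = ½CV² = ½ × 2.67×10⁻¹² × (30.4)² = 1.24×10⁻⁹ J.

U ≈ 1.24 nJ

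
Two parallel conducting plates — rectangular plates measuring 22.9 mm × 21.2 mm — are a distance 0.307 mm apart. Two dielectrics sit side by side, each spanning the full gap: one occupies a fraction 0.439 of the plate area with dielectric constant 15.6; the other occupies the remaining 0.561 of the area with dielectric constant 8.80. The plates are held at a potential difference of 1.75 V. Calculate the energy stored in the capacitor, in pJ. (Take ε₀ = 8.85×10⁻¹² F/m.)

U ≈ 253 pJ

A = 22.9 × 21.2 mm² = 4.85×10⁻⁴ m².
Side-by-side slabs ⇒ two capacitors in parallel, each spanning the full gap.
C₁ = κ₁ε₀A₁/d = 15.6 × 8.85×10⁻¹² × 2.13×10⁻⁴ / 3.07×10⁻⁴ = 9.58×10⁻¹¹ F.
C₂ = κ₂ε₀A₂/d = 8.80 × 8.85×10⁻¹² × 2.72×10⁻⁴ / 3.07×10⁻⁴ = 6.91×10⁻¹¹ F.
C = C₁ + C₂ = 1.65×10⁻¹⁰ F.
U = ½CV² = ½ × 1.65×10⁻¹⁰ × (1.75)² = 2.53×10⁻¹⁰ J.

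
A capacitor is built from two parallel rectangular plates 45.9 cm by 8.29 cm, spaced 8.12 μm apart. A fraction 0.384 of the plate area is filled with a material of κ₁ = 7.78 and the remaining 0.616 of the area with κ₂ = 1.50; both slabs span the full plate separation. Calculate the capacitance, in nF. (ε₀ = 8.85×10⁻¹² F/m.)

C ≈ 162 nF

A = 45.9 × 8.29 cm² = 3.81×10⁻² m².
Side-by-side slabs ⇒ two capacitors in parallel, each spanning the full gap.
C₁ = κ₁ε₀A₁/d = 7.78 × 8.85×10⁻¹² × 1.46×10⁻² / 8.12×10⁻⁶ = 1.24×10⁻⁷ F.
C₂ = κ₂ε₀A₂/d = 1.50 × 8.85×10⁻¹² × 2.34×10⁻² / 8.12×10⁻⁶ = 3.83×10⁻⁸ F.
C = C₁ + C₂ = 1.62×10⁻⁷ F.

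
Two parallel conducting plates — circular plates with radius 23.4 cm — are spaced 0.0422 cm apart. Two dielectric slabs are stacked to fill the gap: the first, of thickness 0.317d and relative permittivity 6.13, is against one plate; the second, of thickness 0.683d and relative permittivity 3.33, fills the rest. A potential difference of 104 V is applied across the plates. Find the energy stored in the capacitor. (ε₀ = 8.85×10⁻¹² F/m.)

A = π(23.4 cm)² = 0.172 m².
Stacked slabs ⇒ two capacitors in series, each with the full plate area.
C₁ = κ₁ε₀A/d₁ = 6.13 × 8.85×10⁻¹² × 0.172 / 1.34×10⁻⁴ = 6.98×10⁻⁸ F.
C₂ = κ₂ε₀A/d₂ = 3.33 × 8.85×10⁻¹² × 0.172 / 2.88×10⁻⁴ = 1.76×10⁻⁸ F.
C = (1/C₁ + 1/C₂)⁻¹ = 1.40×10⁻⁸ F.
U = ½CV² = ½ × 1.40×10⁻⁸ × (104)² = 7.60×10⁻⁵ J.

76.0 μJ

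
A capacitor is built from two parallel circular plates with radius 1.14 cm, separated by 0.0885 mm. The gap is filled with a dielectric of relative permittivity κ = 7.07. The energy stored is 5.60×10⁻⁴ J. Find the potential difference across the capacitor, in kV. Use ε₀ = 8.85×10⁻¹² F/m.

1.97 kV

A = π(1.14 cm)² = 4.08×10⁻⁴ m².
C = κε₀A/d = 7.07 × 8.85×10⁻¹² × 4.08×10⁻⁴ / 8.85×10⁻⁵ = 2.89×10⁻¹⁰ F.
V = √(2U/C) = √(2 × 5.60×10⁻⁴ / 2.89×10⁻¹⁰) = 1.97×10³ V.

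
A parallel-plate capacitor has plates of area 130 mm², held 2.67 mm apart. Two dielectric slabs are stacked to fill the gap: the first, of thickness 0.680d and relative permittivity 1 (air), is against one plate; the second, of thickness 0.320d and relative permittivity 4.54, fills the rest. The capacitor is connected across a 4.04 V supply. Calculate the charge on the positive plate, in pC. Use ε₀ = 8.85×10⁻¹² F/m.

A = 130 mm² = 1.30×10⁻⁴ m².
Stacked slabs ⇒ two capacitors in series, each with the full plate area.
C₁ = κ₁ε₀A/d₁ = 1.00 × 8.85×10⁻¹² × 1.30×10⁻⁴ / 1.82×10⁻³ = 6.34×10⁻¹³ F.
C₂ = κ₂ε₀A/d₂ = 4.54 × 8.85×10⁻¹² × 1.30×10⁻⁴ / 8.54×10⁻⁴ = 6.11×10⁻¹² F.
C = (1/C₁ + 1/C₂)⁻¹ = 5.74×10⁻¹³ F.
Q = CV = 5.74×10⁻¹³ × 4.04 = 2.32×10⁻¹² C.

Q ≈ 2.32 pC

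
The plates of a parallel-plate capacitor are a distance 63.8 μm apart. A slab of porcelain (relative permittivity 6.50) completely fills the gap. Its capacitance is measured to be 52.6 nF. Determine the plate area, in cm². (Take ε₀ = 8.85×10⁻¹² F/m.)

A ≈ 583 cm²

A = Cd/(κε₀) = 5.26×10⁻⁸ × 6.38×10⁻⁵ / (6.50 × 8.85×10⁻¹²) = 5.83×10⁻² m².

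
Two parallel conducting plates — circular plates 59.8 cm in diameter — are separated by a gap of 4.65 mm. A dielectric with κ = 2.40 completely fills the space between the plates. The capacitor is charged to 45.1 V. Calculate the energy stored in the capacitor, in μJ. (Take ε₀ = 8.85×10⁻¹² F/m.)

1.30 μJ

A = π(59.8/2 cm)² = 0.281 m².
C = κε₀A/d = 2.40 × 8.85×10⁻¹² × 0.281 / 4.65×10⁻³ = 1.28×10⁻⁹ F.
U = ½CV² = ½ × 1.28×10⁻⁹ × (45.1)² = 1.30×10⁻⁶ J.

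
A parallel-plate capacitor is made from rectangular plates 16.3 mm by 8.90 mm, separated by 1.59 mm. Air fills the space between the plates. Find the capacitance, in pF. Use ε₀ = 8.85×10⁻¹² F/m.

0.807 pF

A = 16.3 × 8.90 mm² = 1.45×10⁻⁴ m².
C = ε₀A/d = 8.85×10⁻¹² × 1.45×10⁻⁴ / 1.59×10⁻³ = 8.07×10⁻¹³ F.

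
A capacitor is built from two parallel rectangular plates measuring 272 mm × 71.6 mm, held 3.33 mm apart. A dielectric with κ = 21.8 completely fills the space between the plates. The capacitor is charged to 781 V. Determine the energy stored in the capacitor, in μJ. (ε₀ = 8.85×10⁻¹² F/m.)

A = 272 × 71.6 mm² = 1.95×10⁻² m².
C = κε₀A/d = 21.8 × 8.85×10⁻¹² × 1.95×10⁻² / 3.33×10⁻³ = 1.13×10⁻⁹ F.
U = ½CV² = ½ × 1.13×10⁻⁹ × (781)² = 3.44×10⁻⁴ J.

344 μJ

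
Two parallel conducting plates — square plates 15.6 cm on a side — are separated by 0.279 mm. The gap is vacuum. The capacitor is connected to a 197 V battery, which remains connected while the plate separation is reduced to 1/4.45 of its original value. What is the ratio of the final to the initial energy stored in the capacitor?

Battery connected ⇒ V is held fixed.
C₂ = 4.45 C₁ and U = ½CV², so U₂/U₁ = C₂/C₁ = 4.45.

4.45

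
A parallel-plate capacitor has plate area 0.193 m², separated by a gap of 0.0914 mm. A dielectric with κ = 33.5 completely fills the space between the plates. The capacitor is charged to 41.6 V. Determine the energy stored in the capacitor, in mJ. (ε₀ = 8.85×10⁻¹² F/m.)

C = κε₀A/d = 33.5 × 8.85×10⁻¹² × 0.193 / 9.14×10⁻⁵ = 6.26×10⁻⁷ F.
U = ½CV² = ½ × 6.26×10⁻⁷ × (41.6)² = 5.42×10⁻⁴ J.

0.542 mJ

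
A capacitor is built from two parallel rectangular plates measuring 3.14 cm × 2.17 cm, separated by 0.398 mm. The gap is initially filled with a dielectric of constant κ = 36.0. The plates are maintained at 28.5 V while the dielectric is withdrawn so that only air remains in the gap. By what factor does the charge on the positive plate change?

0.0278

Battery connected ⇒ V is held fixed.
C₂ = 0.0278 C₁ and Q = CV, so Q₂/Q₁ = C₂/C₁ = 0.0278.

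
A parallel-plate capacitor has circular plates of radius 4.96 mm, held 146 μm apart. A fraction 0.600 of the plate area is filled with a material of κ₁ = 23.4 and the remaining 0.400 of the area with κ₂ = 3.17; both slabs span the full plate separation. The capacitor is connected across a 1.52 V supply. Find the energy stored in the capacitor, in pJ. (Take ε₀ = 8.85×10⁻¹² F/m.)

A = π(4.96 mm)² = 7.73×10⁻⁵ m².
Side-by-side slabs ⇒ two capacitors in parallel, each spanning the full gap.
C₁ = κ₁ε₀A₁/d = 23.4 × 8.85×10⁻¹² × 4.64×10⁻⁵ / 1.46×10⁻⁴ = 6.58×10⁻¹¹ F.
C₂ = κ₂ε₀A₂/d = 3.17 × 8.85×10⁻¹² × 3.09×10⁻⁵ / 1.46×10⁻⁴ = 5.94×10⁻¹² F.
C = C₁ + C₂ = 7.17×10⁻¹¹ F.
U = ½CV² = ½ × 7.17×10⁻¹¹ × (1.52)² = 8.28×10⁻¹¹ J.

82.8 pJ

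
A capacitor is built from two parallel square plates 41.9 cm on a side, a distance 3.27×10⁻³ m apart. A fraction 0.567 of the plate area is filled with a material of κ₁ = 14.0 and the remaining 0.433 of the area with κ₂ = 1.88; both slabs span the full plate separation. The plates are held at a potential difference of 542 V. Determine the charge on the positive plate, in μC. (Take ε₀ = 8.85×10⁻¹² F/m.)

2.25 μC

A = (41.9 cm)² = 0.176 m².
Side-by-side slabs ⇒ two capacitors in parallel, each spanning the full gap.
C₁ = κ₁ε₀A₁/d = 14.0 × 8.85×10⁻¹² × 9.95×10⁻² / 3.27×10⁻³ = 3.77×10⁻⁹ F.
C₂ = κ₂ε₀A₂/d = 1.88 × 8.85×10⁻¹² × 7.60×10⁻² / 3.27×10⁻³ = 3.87×10⁻¹⁰ F.
C = C₁ + C₂ = 4.16×10⁻⁹ F.
Q = CV = 4.16×10⁻⁹ × 542 = 2.25×10⁻⁶ C.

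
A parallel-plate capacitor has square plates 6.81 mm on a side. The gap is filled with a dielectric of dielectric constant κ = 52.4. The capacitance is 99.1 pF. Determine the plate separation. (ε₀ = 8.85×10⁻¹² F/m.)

A = (6.81 mm)² = 4.64×10⁻⁵ m².
d = κε₀A/C = 52.4 × 8.85×10⁻¹² × 4.64×10⁻⁵ / 9.91×10⁻¹¹ = 2.17×10⁻⁴ m.

217 μm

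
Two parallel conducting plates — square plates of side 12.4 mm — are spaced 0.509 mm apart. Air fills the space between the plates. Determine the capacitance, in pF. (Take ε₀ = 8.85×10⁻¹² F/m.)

A = (12.4 mm)² = 1.54×10⁻⁴ m².
C = ε₀A/d = 8.85×10⁻¹² × 1.54×10⁻⁴ / 5.09×10⁻⁴ = 2.67×10⁻¹² F.

2.67 pF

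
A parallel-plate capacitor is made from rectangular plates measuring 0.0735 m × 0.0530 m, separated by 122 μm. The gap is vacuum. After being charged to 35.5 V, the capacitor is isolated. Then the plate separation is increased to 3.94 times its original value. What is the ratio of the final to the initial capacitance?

C₂/C₁ ≈ 0.254

C = ε₀A/d scales as 1/d, so C₂/C₁ = d₁/d₂ = 1/3.94 = 0.254.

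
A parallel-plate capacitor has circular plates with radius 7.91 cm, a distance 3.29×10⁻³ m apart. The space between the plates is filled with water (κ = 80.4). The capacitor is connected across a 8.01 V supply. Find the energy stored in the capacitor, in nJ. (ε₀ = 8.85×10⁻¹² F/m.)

U ≈ 136 nJ

A = π(7.91 cm)² = 1.97×10⁻² m².
C = κε₀A/d = 80.4 × 8.85×10⁻¹² × 1.97×10⁻² / 3.29×10⁻³ = 4.25×10⁻⁹ F.
U = ½CV² = ½ × 4.25×10⁻⁹ × (8.01)² = 1.36×10⁻⁷ J.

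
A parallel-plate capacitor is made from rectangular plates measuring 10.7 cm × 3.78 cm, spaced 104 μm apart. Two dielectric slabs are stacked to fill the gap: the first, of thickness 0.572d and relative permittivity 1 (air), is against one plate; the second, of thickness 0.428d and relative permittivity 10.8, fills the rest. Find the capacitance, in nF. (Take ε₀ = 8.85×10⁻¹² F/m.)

0.563 nF

A = 10.7 × 3.78 cm² = 4.04×10⁻³ m².
Stacked slabs ⇒ two capacitors in series, each with the full plate area.
C₁ = κ₁ε₀A/d₁ = 1.00 × 8.85×10⁻¹² × 4.04×10⁻³ / 5.95×10⁻⁵ = 6.02×10⁻¹⁰ F.
C₂ = κ₂ε₀A/d₂ = 10.8 × 8.85×10⁻¹² × 4.04×10⁻³ / 4.45×10⁻⁵ = 8.68×10⁻⁹ F.
C = (1/C₁ + 1/C₂)⁻¹ = 5.63×10⁻¹⁰ F.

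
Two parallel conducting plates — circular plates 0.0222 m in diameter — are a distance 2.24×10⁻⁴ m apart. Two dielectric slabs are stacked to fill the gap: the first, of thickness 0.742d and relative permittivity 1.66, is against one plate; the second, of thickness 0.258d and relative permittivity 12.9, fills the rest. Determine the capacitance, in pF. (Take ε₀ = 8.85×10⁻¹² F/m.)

C ≈ 32.7 pF

A = π(0.0222/2 m)² = 3.87×10⁻⁴ m².
Stacked slabs ⇒ two capacitors in series, each with the full plate area.
C₁ = κ₁ε₀A/d₁ = 1.66 × 8.85×10⁻¹² × 3.87×10⁻⁴ / 1.66×10⁻⁴ = 3.42×10⁻¹¹ F.
C₂ = κ₂ε₀A/d₂ = 12.9 × 8.85×10⁻¹² × 3.87×10⁻⁴ / 5.78×10⁻⁵ = 7.65×10⁻¹⁰ F.
C = (1/C₁ + 1/C₂)⁻¹ = 3.27×10⁻¹¹ F.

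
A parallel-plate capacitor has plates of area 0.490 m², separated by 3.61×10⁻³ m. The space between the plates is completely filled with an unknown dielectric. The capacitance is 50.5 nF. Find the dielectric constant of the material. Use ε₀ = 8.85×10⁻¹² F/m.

42.0

κ = Cd/(ε₀A) = 5.05×10⁻⁸ × 3.61×10⁻³ / (8.85×10⁻¹² × 0.490) = 42.0.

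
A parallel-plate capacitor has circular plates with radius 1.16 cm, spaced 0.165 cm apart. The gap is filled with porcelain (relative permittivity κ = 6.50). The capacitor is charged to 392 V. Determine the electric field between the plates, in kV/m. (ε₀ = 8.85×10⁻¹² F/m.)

E = V/d = 392 / 1.65×10⁻³ = 2.38×10⁵ V/m.

238 kV/m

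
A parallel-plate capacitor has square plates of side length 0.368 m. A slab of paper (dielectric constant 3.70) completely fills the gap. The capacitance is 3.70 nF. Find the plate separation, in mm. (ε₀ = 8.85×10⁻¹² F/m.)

1.20 mm

A = (0.368 m)² = 0.135 m².
d = κε₀A/C = 3.70 × 8.85×10⁻¹² × 0.135 / 3.70×10⁻⁹ = 1.20×10⁻³ m.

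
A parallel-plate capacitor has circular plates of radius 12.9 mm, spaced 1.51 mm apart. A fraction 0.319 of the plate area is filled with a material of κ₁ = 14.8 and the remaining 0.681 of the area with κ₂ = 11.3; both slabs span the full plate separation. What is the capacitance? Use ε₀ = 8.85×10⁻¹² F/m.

A = π(12.9 mm)² = 5.23×10⁻⁴ m².
Side-by-side slabs ⇒ two capacitors in parallel, each spanning the full gap.
C₁ = κ₁ε₀A₁/d = 14.8 × 8.85×10⁻¹² × 1.67×10⁻⁴ / 1.51×10⁻³ = 1.45×10⁻¹¹ F.
C₂ = κ₂ε₀A₂/d = 11.3 × 8.85×10⁻¹² × 3.56×10⁻⁴ / 1.51×10⁻³ = 2.36×10⁻¹¹ F.
C = C₁ + C₂ = 3.80×10⁻¹¹ F.

C ≈ 38.0 pF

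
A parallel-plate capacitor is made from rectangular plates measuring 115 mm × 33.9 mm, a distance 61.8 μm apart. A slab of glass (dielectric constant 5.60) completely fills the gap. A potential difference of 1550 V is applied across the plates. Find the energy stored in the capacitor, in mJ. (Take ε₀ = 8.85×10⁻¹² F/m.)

U ≈ 3.76 mJ

A = 115 × 33.9 mm² = 3.90×10⁻³ m².
C = κε₀A/d = 5.60 × 8.85×10⁻¹² × 3.90×10⁻³ / 6.18×10⁻⁵ = 3.13×10⁻⁹ F.
U = ½CV² = ½ × 3.13×10⁻⁹ × (1550)² = 3.76×10⁻³ J.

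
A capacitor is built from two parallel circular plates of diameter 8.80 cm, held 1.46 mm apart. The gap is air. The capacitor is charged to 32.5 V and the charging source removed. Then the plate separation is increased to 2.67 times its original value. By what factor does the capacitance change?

C = ε₀A/d scales as 1/d, so C₂/C₁ = d₁/d₂ = 1/2.67 = 0.375.

0.375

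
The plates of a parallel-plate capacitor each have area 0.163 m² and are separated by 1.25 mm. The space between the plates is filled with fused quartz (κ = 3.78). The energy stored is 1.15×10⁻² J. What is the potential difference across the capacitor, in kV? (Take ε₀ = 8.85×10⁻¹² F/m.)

V ≈ 2.30 kV

C = κε₀A/d = 3.78 × 8.85×10⁻¹² × 0.163 / 1.25×10⁻³ = 4.36×10⁻⁹ F.
V = √(2U/C) = √(2 × 1.15×10⁻² / 4.36×10⁻⁹) = 2.30×10³ V.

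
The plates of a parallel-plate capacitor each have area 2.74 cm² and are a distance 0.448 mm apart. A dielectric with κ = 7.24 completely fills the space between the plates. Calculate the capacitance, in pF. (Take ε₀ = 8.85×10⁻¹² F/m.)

A = 2.74 cm² = 2.74×10⁻⁴ m².
C = κε₀A/d = 7.24 × 8.85×10⁻¹² × 2.74×10⁻⁴ / 4.48×10⁻⁴ = 3.92×10⁻¹¹ F.

39.2 pF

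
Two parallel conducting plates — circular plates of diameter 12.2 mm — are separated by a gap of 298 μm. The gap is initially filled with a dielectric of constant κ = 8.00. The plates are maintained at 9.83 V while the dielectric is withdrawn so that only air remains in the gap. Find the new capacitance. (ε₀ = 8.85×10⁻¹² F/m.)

C ≈ 3.47 pF

A = π(12.2/2 mm)² = 1.17×10⁻⁴ m².
Initially C₁ = κε₀A/d = 8.00 × 8.85×10⁻¹² × 1.17×10⁻⁴ / 2.98×10⁻⁴ = 2.78×10⁻¹¹ F.
C = κε₀A/d scales with κ, so C₂/C₁ = 1/κ = 1/8.00 = 0.125.
C₂ = 0.125 × 2.78×10⁻¹¹ = 3.47×10⁻¹² F.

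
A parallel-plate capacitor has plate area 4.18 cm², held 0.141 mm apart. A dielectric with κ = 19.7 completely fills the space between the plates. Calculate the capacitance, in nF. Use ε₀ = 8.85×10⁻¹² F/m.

A = 4.18 cm² = 4.18×10⁻⁴ m².
C = κε₀A/d = 19.7 × 8.85×10⁻¹² × 4.18×10⁻⁴ / 1.41×10⁻⁴ = 5.17×10⁻¹⁰ F.

0.517 nF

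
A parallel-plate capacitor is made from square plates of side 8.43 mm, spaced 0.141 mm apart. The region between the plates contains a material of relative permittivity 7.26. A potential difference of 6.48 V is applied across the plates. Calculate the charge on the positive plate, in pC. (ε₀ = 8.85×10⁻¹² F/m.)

210 pC

A = (8.43 mm)² = 7.11×10⁻⁵ m².
C = κε₀A/d = 7.26 × 8.85×10⁻¹² × 7.11×10⁻⁵ / 1.41×10⁻⁴ = 3.24×10⁻¹¹ F.
Q = CV = 3.24×10⁻¹¹ × 6.48 = 2.10×10⁻¹⁰ C.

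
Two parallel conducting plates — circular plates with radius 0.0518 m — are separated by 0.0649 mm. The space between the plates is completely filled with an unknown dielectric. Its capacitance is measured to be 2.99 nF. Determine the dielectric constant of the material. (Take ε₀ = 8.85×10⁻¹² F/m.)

2.60

A = π(0.0518 m)² = 8.43×10⁻³ m².
κ = Cd/(ε₀A) = 2.99×10⁻⁹ × 6.49×10⁻⁵ / (8.85×10⁻¹² × 8.43×10⁻³) = 2.60.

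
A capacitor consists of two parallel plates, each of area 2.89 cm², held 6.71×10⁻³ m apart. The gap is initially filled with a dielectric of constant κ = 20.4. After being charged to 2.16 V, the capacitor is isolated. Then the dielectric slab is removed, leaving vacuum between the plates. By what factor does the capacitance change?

C = κε₀A/d scales with κ, so C₂/C₁ = 1/κ = 1/20.4 = 0.0490.

C₂/C₁ ≈ 0.0490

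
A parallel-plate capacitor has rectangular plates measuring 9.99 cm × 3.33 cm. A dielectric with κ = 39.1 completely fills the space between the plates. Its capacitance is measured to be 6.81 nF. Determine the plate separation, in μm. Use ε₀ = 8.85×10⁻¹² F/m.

A = 9.99 × 3.33 cm² = 3.33×10⁻³ m².
d = κε₀A/C = 39.1 × 8.85×10⁻¹² × 3.33×10⁻³ / 6.81×10⁻⁹ = 1.69×10⁻⁴ m.

169 μm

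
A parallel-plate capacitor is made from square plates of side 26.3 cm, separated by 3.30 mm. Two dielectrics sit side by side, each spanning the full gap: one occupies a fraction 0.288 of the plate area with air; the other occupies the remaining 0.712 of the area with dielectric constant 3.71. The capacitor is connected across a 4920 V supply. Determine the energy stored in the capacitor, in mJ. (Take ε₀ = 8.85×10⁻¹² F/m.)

U ≈ 6.58 mJ

A = (26.3 cm)² = 6.92×10⁻² m².
Side-by-side slabs ⇒ two capacitors in parallel, each spanning the full gap.
C₁ = κ₁ε₀A₁/d = 1.00 × 8.85×10⁻¹² × 1.99×10⁻² / 3.30×10⁻³ = 5.34×10⁻¹¹ F.
C₂ = κ₂ε₀A₂/d = 3.71 × 8.85×10⁻¹² × 4.92×10⁻² / 3.30×10⁻³ = 4.90×10⁻¹⁰ F.
C = C₁ + C₂ = 5.43×10⁻¹⁰ F.
U = ½CV² = ½ × 5.43×10⁻¹⁰ × (4920)² = 6.58×10⁻³ J.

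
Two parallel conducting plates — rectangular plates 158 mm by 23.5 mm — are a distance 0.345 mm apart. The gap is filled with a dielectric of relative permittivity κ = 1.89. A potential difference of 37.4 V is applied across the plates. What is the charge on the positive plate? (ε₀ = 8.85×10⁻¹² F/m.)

A = 158 × 23.5 mm² = 3.71×10⁻³ m².
C = κε₀A/d = 1.89 × 8.85×10⁻¹² × 3.71×10⁻³ / 3.45×10⁻⁴ = 1.80×10⁻¹⁰ F.
Q = CV = 1.80×10⁻¹⁰ × 37.4 = 6.73×10⁻⁹ C.

6.73 nC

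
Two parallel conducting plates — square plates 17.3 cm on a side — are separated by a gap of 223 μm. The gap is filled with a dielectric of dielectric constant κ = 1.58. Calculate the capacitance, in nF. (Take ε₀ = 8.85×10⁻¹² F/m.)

A = (17.3 cm)² = 2.99×10⁻² m².
C = κε₀A/d = 1.58 × 8.85×10⁻¹² × 2.99×10⁻² / 2.23×10⁻⁴ = 1.88×10⁻⁹ F.

1.88 nF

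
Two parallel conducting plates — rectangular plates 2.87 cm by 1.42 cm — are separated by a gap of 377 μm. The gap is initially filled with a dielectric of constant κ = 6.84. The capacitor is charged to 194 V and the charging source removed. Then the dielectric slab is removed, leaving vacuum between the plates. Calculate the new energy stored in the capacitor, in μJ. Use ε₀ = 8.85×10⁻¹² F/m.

8.42 μJ

A = 2.87 × 1.42 cm² = 4.08×10⁻⁴ m².
Initially C₁ = κε₀A/d = 6.84 × 8.85×10⁻¹² × 4.08×10⁻⁴ / 3.77×10⁻⁴ = 6.54×10⁻¹¹ F.
U₁ = 1.23×10⁻⁶ J.
Isolated ⇒ Q is held fixed. C₂ = 0.146 C₁ and U = Q²/(2C), so U₂/U₁ = C₁/C₂ = 6.84.
U₂ = 6.84 × 1.23×10⁻⁶ = 8.42×10⁻⁶ J.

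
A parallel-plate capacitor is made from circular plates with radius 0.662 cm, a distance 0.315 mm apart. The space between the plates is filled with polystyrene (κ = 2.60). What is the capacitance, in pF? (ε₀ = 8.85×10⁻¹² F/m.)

C ≈ 10.1 pF

A = π(0.662 cm)² = 1.38×10⁻⁴ m².
C = κε₀A/d = 2.60 × 8.85×10⁻¹² × 1.38×10⁻⁴ / 3.15×10⁻⁴ = 1.01×10⁻¹¹ F.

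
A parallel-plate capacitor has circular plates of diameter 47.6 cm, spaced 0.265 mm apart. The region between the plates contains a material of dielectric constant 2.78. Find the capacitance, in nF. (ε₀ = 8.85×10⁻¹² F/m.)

A = π(47.6/2 cm)² = 0.178 m².
C = κε₀A/d = 2.78 × 8.85×10⁻¹² × 0.178 / 2.65×10⁻⁴ = 1.65×10⁻⁸ F.

16.5 nF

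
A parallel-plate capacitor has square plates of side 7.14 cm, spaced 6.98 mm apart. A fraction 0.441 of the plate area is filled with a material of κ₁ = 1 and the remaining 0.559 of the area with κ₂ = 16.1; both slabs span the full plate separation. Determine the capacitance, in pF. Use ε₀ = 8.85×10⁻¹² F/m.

61.0 pF

A = (7.14 cm)² = 5.10×10⁻³ m².
Side-by-side slabs ⇒ two capacitors in parallel, each spanning the full gap.
C₁ = κ₁ε₀A₁/d = 1.00 × 8.85×10⁻¹² × 2.25×10⁻³ / 6.98×10⁻³ = 2.85×10⁻¹² F.
C₂ = κ₂ε₀A₂/d = 16.1 × 8.85×10⁻¹² × 2.85×10⁻³ / 6.98×10⁻³ = 5.82×10⁻¹¹ F.
C = C₁ + C₂ = 6.10×10⁻¹¹ F.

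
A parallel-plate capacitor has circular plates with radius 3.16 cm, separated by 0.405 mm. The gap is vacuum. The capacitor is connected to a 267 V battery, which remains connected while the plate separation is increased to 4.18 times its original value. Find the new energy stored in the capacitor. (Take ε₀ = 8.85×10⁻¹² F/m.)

U ≈ 0.585 μJ

A = π(3.16 cm)² = 3.14×10⁻³ m².
Initially C₁ = ε₀A/d = 8.85×10⁻¹² × 3.14×10⁻³ / 4.05×10⁻⁴ = 6.86×10⁻¹¹ F.
U₁ = 2.44×10⁻⁶ J.
Battery connected ⇒ V is held fixed. C₂ = 0.239 C₁ and U = ½CV², so U₂/U₁ = C₂/C₁ = 0.239.
U₂ = 0.239 × 2.44×10⁻⁶ = 5.85×10⁻⁷ J.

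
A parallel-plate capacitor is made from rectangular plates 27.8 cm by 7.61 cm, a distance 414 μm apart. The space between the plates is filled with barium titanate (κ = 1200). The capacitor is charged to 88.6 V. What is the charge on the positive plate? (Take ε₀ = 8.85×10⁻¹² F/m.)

A = 27.8 × 7.61 cm² = 2.12×10⁻² m².
C = κε₀A/d = 1200 × 8.85×10⁻¹² × 2.12×10⁻² / 4.14×10⁻⁴ = 5.43×10⁻⁷ F.
Q = CV = 5.43×10⁻⁷ × 88.6 = 4.81×10⁻⁵ C.

48.1 μC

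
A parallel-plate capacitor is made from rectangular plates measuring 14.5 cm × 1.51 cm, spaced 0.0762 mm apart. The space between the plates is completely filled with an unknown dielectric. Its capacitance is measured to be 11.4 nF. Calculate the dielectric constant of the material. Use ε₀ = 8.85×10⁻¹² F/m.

A = 14.5 × 1.51 cm² = 2.19×10⁻³ m².
κ = Cd/(ε₀A) = 1.14×10⁻⁸ × 7.62×10⁻⁵ / (8.85×10⁻¹² × 2.19×10⁻³) = 44.8.

κ ≈ 44.8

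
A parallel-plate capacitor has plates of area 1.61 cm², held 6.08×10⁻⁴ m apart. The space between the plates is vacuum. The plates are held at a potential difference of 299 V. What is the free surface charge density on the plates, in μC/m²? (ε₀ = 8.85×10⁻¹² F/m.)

σ ≈ 4.35 μC/m²

A = 1.61 cm² = 1.61×10⁻⁴ m².
C = ε₀A/d = 8.85×10⁻¹² × 1.61×10⁻⁴ / 6.08×10⁻⁴ = 2.34×10⁻¹² F.
σ = Q/A = CV/A = 2.34×10⁻¹² × 299 / 1.61×10⁻⁴ = 4.35×10⁻⁶ C/m².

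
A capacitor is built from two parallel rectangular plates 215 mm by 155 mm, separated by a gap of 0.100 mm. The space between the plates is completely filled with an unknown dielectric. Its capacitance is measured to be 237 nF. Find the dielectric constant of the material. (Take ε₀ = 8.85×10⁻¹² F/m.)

A = 215 × 155 mm² = 3.33×10⁻² m².
κ = Cd/(ε₀A) = 2.37×10⁻⁷ × 1.00×10⁻⁴ / (8.85×10⁻¹² × 3.33×10⁻²) = 80.4.

80.4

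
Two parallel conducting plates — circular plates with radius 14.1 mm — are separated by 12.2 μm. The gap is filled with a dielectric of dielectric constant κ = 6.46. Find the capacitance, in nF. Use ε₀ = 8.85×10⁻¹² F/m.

A = π(14.1 mm)² = 6.25×10⁻⁴ m².
C = κε₀A/d = 6.46 × 8.85×10⁻¹² × 6.25×10⁻⁴ / 1.22×10⁻⁵ = 2.93×10⁻⁹ F.

C ≈ 2.93 nF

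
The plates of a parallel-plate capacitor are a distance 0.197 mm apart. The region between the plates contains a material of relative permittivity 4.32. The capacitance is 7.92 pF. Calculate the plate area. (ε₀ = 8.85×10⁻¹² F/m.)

A = Cd/(κε₀) = 7.92×10⁻¹² × 1.97×10⁻⁴ / (4.32 × 8.85×10⁻¹²) = 4.08×10⁻⁵ m².

40.8 mm²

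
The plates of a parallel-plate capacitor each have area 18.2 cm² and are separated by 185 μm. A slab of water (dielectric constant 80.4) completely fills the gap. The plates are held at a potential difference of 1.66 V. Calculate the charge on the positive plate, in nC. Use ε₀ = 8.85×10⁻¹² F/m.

11.6 nC

A = 18.2 cm² = 1.82×10⁻³ m².
C = κε₀A/d = 80.4 × 8.85×10⁻¹² × 1.82×10⁻³ / 1.85×10⁻⁴ = 7.00×10⁻⁹ F.
Q = CV = 7.00×10⁻⁹ × 1.66 = 1.16×10⁻⁸ C.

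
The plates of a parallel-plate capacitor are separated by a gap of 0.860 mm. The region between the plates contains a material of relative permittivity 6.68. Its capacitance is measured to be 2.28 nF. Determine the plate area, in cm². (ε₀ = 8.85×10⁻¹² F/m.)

A ≈ 332 cm²

A = Cd/(κε₀) = 2.28×10⁻⁹ × 8.60×10⁻⁴ / (6.68 × 8.85×10⁻¹²) = 3.32×10⁻² m².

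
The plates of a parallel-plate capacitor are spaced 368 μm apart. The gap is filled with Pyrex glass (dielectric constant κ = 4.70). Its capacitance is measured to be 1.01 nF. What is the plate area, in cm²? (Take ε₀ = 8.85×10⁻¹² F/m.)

89.4 cm²

A = Cd/(κε₀) = 1.01×10⁻⁹ × 3.68×10⁻⁴ / (4.70 × 8.85×10⁻¹²) = 8.94×10⁻³ m².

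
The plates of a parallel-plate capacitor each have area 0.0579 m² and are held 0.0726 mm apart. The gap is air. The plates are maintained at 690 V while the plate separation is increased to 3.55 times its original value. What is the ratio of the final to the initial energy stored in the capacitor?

Battery connected ⇒ V is held fixed.
C₂ = 0.282 C₁ and U = ½CV², so U₂/U₁ = C₂/C₁ = 0.282.

U₂/U₁ ≈ 0.282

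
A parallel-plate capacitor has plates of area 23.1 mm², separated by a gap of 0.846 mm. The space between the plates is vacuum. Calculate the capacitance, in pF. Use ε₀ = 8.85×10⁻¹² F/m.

C ≈ 0.242 pF

A = 23.1 mm² = 2.31×10⁻⁵ m².
C = ε₀A/d = 8.85×10⁻¹² × 2.31×10⁻⁵ / 8.46×10⁻⁴ = 2.42×10⁻¹³ F.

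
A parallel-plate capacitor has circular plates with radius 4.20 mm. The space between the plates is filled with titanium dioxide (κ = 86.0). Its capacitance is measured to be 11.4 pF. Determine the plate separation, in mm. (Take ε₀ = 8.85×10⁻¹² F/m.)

d ≈ 3.70 mm

A = π(4.20 mm)² = 5.54×10⁻⁵ m².
d = κε₀A/C = 86.0 × 8.85×10⁻¹² × 5.54×10⁻⁵ / 1.14×10⁻¹¹ = 3.70×10⁻³ m.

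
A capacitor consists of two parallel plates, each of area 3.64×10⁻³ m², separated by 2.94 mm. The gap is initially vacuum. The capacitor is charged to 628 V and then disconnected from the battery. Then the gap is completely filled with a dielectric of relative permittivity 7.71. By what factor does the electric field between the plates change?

Isolated ⇒ Q is held fixed.
V₂ = Q/C₂ = V₁/7.71; E = V/d, so E₂/E₁ = (V₂/V₁)(d₁/d₂) = 0.130.

0.130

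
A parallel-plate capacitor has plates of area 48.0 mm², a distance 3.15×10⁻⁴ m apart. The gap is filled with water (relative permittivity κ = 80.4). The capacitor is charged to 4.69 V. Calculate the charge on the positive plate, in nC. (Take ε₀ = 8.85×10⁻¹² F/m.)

A = 48.0 mm² = 4.80×10⁻⁵ m².
C = κε₀A/d = 80.4 × 8.85×10⁻¹² × 4.80×10⁻⁵ / 3.15×10⁻⁴ = 1.08×10⁻¹⁰ F.
Q = CV = 1.08×10⁻¹⁰ × 4.69 = 5.09×10⁻¹⁰ C.

Q ≈ 0.509 nC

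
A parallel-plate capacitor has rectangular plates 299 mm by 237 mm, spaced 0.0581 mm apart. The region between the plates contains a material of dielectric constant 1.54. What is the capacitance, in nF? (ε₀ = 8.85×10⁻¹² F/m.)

C ≈ 16.6 nF

A = 299 × 237 mm² = 7.09×10⁻² m².
C = κε₀A/d = 1.54 × 8.85×10⁻¹² × 7.09×10⁻² / 5.81×10⁻⁵ = 1.66×10⁻⁸ F.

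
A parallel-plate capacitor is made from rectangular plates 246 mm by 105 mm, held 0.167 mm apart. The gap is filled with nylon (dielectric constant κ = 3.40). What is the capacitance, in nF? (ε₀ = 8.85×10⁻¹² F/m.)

4.65 nF

A = 246 × 105 mm² = 2.58×10⁻² m².
C = κε₀A/d = 3.40 × 8.85×10⁻¹² × 2.58×10⁻² / 1.67×10⁻⁴ = 4.65×10⁻⁹ F.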